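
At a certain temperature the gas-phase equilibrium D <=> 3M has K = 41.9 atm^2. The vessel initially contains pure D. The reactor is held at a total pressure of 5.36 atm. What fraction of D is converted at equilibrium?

Take 1 mol D as basis and let X be its fractional conversion, so ξ = X.
Moles: n_D = 1 − X; n_M = 3X.
Summing: n_T = 1 + 2X.
Mole fractions y_i = n_i/n_T; K = p_M^3 / (p_D) with p_i = y_i·P.
This yields a degree-3 equation in X; solving on (0,1), X = 0.476.

X = 0.476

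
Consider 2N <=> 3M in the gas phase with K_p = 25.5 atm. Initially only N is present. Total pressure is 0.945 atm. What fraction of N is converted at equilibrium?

Basis: 1 mol N initially; let X = conversion of N. Extent ξ = 0.5X.
Moles: n_N = 1 − X; n_M = 1.5X.
Summing: n_T = 1 + 0.5X.
Mole fractions y_i = n_i/n_T; K_p = p_M^3 / (p_N^2) with p_i = y_i·P.
Substituting and setting equal to 25.5 atm gives a polynomial in X; the root in (0,1) is X = 0.790.

X = 0.790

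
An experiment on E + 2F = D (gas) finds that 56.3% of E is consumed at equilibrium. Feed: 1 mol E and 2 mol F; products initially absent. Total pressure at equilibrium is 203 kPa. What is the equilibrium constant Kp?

Basis: 1 mol E initially; let X = conversion of E. Extent ξ = X.
Mole table: n_E = 1 − X; n_F = 2 − 2X; n_D = X.
Summing: n_T = 3 − 2X.
At X = 0.563: n_E = 0.437, n_F = 0.874, n_D = 0.563, n_T = 1.87.
p_i = (n_i/n_T)·P. Kp = p_D / (p_E p_F^2) = 0.000144 kPa^-2.

Kp = 0.000144 kPa^-2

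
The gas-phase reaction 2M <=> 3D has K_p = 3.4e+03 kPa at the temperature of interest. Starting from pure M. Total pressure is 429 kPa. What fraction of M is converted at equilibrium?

X = 0.682

Take 1 mol M as basis and let X be its fractional conversion, so ξ = 0.5X.
At extent ξ: n_M = 1 − X; n_D = 1.5X.
Total moles n_T = 1 + 0.5X.
y_i = n_i/n_T, p_i = y_i·P. K_p = p_D^3 / (p_M^2).
Setting this equal to 3.4e+03 kPa and taking the physical root (0 < X < 1) gives X = 0.682.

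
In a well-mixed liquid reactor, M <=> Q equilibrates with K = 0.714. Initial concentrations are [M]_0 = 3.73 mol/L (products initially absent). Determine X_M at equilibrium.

X = 0.417

Let X = conversion of M; extent ξ = 3.73·X mol/L.
Concentrations: [M] = 3.73 − 3.73X; [Q] = 3.73X.
K = [Q] / ([M]).
Equating to 0.714: the physical root is X = 0.417.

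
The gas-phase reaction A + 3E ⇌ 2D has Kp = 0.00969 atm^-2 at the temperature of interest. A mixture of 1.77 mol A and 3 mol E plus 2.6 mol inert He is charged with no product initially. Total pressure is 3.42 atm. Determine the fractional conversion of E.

Take 3 mol E as basis and let X be its fractional conversion, so ξ = X.
Moles: n_A = 1.77 − X; n_E = 3 − 3X; n_D = 2X; n_I = 2.6 (inert).
Summing: n_T = 7.37 − 2X.
With p_i = (n_i/n_T)P, Kp = p_D^2 / (p_A p_E^3).
Substituting and setting equal to 0.00969 atm^-2 gives a polynomial in X; the root in (0,1) is X = 0.128.

X = 0.128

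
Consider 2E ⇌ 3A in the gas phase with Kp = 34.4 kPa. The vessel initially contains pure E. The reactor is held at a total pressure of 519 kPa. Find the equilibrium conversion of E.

Let X = conversion of E (basis 1 mol E); extent of reaction ξ = 0.5X.
At extent ξ: n_E = 1 − X; n_A = 1.5X.
Total moles n_T = 1 + 0.5X.
Mole fractions y_i = n_i/n_T; Kp = p_A^3 / (p_E^2) with p_i = y_i·P.
Setting this equal to 34.4 kPa and taking the physical root (0 < X < 1) gives X = 0.234.

X = 0.234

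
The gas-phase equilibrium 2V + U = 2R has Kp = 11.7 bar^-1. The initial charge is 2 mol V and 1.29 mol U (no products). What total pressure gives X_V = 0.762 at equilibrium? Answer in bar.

P = 4.19 bar

Take 2 mol V as basis and let X be its fractional conversion, so ξ = X.
Species balance: n_V = 2 − 2X; n_U = 1.29 − X; n_R = 2X.
Total moles n_T = 3.29 − X.
Kp = p_R^2 / (p_V^2 p_U) with p_i = (n_i/n_T)·P.
At X = 0.762: the mole-fraction product g(X) = Π y_i^ν_i = 49.08. Since Kp = g(X)·P^{-1}, P = (g/Kp)^(1/1) = (49.08/11.7)^(1/1) = 4.19 bar.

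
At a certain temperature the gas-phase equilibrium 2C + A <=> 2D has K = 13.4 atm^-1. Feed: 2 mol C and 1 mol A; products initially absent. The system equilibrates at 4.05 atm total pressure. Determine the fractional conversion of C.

X = 0.721

Let X = conversion of C (basis 2 mol C); extent of reaction ξ = X.
Moles: n_C = 2 − 2X; n_A = 1 − X; n_D = 2X.
n_T = Σnᵢ = 3 − X.
y_i = n_i/n_T, p_i = y_i·P. K = p_D^2 / (p_C^2 p_A).
Equating to 13.4 atm^-1 and solving on 0 < X < 1: X = 0.721.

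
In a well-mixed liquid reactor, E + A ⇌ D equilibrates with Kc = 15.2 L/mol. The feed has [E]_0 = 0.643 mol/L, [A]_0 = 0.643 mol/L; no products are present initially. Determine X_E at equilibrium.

Let X = conversion of E; extent ξ = 0.643·X mol/L.
Concentrations: [E] = 0.643 − 0.643X; [A] = 0.643 − 0.643X; [D] = 0.643X.
Kc = [D] / ([E] [A]).
Solving Kc = 15.2 for X ∈ (0,1): X = 0.727.

X = 0.727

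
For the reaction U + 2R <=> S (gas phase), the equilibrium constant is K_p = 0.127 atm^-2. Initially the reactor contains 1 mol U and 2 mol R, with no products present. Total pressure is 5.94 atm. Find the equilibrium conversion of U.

Basis: 1 mol U initially; let X = conversion of U. Extent ξ = X.
At extent ξ: n_U = 1 − X; n_R = 2 − 2X; n_S = X.
Total moles n_T = 3 − 2X.
y_i = n_i/n_T, p_i = y_i·P. K_p = p_S / (p_U p_R^2).
Setting this equal to 0.127 atm^-2 and taking the physical root (0 < X < 1) gives X = 0.519.

X = 0.519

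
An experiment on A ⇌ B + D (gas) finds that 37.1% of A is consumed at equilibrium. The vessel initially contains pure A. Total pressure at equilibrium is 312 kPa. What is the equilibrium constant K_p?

K_p = 49.8 kPa

Take 1 mol A as basis and let X be its fractional conversion, so ξ = X.
Moles: n_A = 1 − X; n_B = X; n_D = X.
n_T = Σnᵢ = 1 + X.
At X = 0.371: n_A = 0.629, n_B = 0.371, n_D = 0.371, n_T = 1.37.
p_i = (n_i/n_T)·P. K_p = p_B p_D / (p_A) = 49.8 kPa.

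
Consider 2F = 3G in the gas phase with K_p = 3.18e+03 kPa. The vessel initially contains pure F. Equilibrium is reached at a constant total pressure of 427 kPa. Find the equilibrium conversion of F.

X = 0.676

Basis: 1 mol F initially; let X = conversion of F. Extent ξ = 0.5X.
Mole table: n_F = 1 − X; n_G = 1.5X.
Total moles n_T = 1 + 0.5X.
With p_i = (n_i/n_T)P, K_p = p_G^3 / (p_F^2).
Substituting and setting equal to 3.18e+03 kPa gives a polynomial in X; the root in (0,1) is X = 0.676.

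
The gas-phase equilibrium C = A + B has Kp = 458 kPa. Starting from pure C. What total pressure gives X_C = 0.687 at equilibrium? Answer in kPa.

Take 1 mol C as basis and let X be its fractional conversion, so ξ = X.
Mole table: n_C = 1 − X; n_A = X; n_B = X.
Summing: n_T = 1 + X.
Kp = p_A p_B / (p_C) with p_i = (n_i/n_T)·P.
At X = 0.687: the mole-fraction product g(X) = Π y_i^ν_i = 0.8938. Since Kp = g(X)·P^{1}, P = (Kp/g)^(1/1) = (458/0.8938)^(1/1) = 512 kPa.

P = 512 kPa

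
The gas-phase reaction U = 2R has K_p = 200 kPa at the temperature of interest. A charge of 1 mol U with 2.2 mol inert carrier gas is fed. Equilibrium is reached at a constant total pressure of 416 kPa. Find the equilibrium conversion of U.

Let X = conversion of U (basis 1 mol U); extent of reaction ξ = X.
Moles: n_U = 1 − X; n_R = 2X; n_I = 2.2 (inert).
Summing: n_T = 3.2 + X.
y_i = n_i/n_T, p_i = y_i·P. K_p = p_R^2 / (p_U).
Equating to 200 kPa and solving on 0 < X < 1: X = 0.480.

X = 0.480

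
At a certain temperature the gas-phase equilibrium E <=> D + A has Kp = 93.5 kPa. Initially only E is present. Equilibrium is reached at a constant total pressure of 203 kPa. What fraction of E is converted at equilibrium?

X = 0.562

Take 1 mol E as basis and let X be its fractional conversion, so ξ = X.
At extent ξ: n_E = 1 − X; n_D = X; n_A = X.
Total moles n_T = 1 + X.
With p_i = (n_i/n_T)P, Kp = p_D p_A / (p_E).
Setting this equal to 93.5 kPa and taking the physical root (0 < X < 1) gives X = 0.562.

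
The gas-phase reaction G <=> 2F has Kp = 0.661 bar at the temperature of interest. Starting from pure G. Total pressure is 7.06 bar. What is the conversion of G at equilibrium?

Basis: 1 mol G initially; let X = conversion of G. Extent ξ = X.
Species balance: n_G = 1 − X; n_F = 2X.
Total moles n_T = 1 + X.
With p_i = (n_i/n_T)P, Kp = p_F^2 / (p_G).
This yields a degree-2 equation in X; solving on (0,1), X = 0.151.

X = 0.151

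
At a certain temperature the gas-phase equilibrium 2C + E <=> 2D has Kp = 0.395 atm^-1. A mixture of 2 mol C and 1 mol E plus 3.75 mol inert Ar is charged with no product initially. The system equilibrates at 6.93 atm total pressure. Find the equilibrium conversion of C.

Take 2 mol C as basis and let X be its fractional conversion, so ξ = X.
Moles: n_C = 2 − 2X; n_E = 1 − X; n_D = 2X; n_I = 3.75 (inert).
n_T = Σnᵢ = 6.75 − X.
With p_i = (n_i/n_T)P, Kp = p_D^2 / (p_C^2 p_E).
Equating to 0.395 atm^-1 and solving on 0 < X < 1: X = 0.346.

X = 0.346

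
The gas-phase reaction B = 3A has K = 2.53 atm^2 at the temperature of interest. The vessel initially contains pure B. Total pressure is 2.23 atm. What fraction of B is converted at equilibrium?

X = 0.326

Basis: 1 mol B initially; let X = conversion of B. Extent ξ = X.
Mole table: n_B = 1 − X; n_A = 3X.
Summing: n_T = 1 + 2X.
With p_i = (n_i/n_T)P, K = p_A^3 / (p_B).
Setting this equal to 2.53 atm^2 and taking the physical root (0 < X < 1) gives X = 0.326.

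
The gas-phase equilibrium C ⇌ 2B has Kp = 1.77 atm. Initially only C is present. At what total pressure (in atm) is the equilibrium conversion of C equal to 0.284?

P = 5.04 atm

Basis: 1 mol C initially; let X = conversion of C. Extent ξ = X.
Species balance: n_C = 1 − X; n_B = 2X.
n_T = Σnᵢ = 1 + X.
Kp = p_B^2 / (p_C) with p_i = (n_i/n_T)·P.
At X = 0.284: the mole-fraction product g(X) = Π y_i^ν_i = 0.3509. Since Kp = g(X)·P^{1}, P = (Kp/g)^(1/1) = (1.77/0.3509)^(1/1) = 5.04 atm.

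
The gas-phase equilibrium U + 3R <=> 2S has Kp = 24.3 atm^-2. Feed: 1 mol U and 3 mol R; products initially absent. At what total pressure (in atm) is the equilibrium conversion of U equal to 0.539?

P = 0.579 atm

Basis: 1 mol U initially; let X = conversion of U. Extent ξ = X.
Species balance: n_U = 1 − X; n_R = 3 − 3X; n_S = 2X.
Total moles n_T = 4 − 2X.
Kp = p_S^2 / (p_U p_R^3) with p_i = (n_i/n_T)·P.
At X = 0.539: the mole-fraction product g(X) = Π y_i^ν_i = 8.136. Since Kp = g(X)·P^{-2}, P = (g/Kp)^(1/2) = (8.136/24.3)^(1/2) = 0.579 atm.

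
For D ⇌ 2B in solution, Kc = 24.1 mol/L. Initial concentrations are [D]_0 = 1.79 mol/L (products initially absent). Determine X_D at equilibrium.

X = 0.807

Let X = conversion of D; extent ξ = 1.79·X mol/L.
Concentrations: [D] = 1.79 − 1.79X; [B] = 3.58X.
Kc = [B]^2 / ([D]).
Setting equal to 24.1 and solving for X on (0,1) gives X = 0.807.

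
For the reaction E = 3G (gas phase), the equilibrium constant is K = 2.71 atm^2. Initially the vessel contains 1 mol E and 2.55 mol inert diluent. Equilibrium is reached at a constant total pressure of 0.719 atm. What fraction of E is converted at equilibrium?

Let X = conversion of E (basis 1 mol E); extent of reaction ξ = X.
Moles: n_E = 1 − X; n_G = 3X; n_I = 2.55 (inert).
n_T = Σnᵢ = 3.55 + 2X.
Mole fractions y_i = n_i/n_T; K = p_G^3 / (p_E) with p_i = y_i·P.
Equating to 2.71 atm^2 and solving on 0 < X < 1: X = 0.877.

X = 0.877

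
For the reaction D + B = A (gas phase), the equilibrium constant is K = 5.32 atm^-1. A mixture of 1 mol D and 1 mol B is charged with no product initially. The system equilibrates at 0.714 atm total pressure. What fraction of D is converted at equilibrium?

X = 0.543

Let X = conversion of D (basis 1 mol D); extent of reaction ξ = X.
Species balance: n_D = 1 − X; n_B = 1 − X; n_A = X.
Summing: n_T = 2 − X.
y_i = n_i/n_T, p_i = y_i·P. K = p_A / (p_D p_B).
This yields a degree-2 equation in X; solving on (0,1), X = 0.543.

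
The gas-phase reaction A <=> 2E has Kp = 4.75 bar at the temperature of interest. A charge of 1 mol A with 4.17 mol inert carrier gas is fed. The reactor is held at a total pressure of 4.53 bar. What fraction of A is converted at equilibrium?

Take 1 mol A as basis and let X be its fractional conversion, so ξ = X.
Mole table: n_A = 1 − X; n_E = 2X; n_I = 4.17 (inert).
Total moles n_T = 5.17 + X.
y_i = n_i/n_T, p_i = y_i·P. Kp = p_E^2 / (p_A).
This yields a degree-2 equation in X; solving on (0,1), X = 0.690.

X = 0.690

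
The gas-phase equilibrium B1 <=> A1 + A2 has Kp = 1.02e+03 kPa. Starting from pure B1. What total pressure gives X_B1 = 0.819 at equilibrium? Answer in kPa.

P = 501 kPa

Take 1 mol B1 as basis and let X be its fractional conversion, so ξ = X.
At extent ξ: n_B1 = 1 − X; n_A1 = X; n_A2 = X.
Total moles n_T = 1 + X.
Kp = p_A1 p_A2 / (p_B1) with p_i = (n_i/n_T)·P.
At X = 0.819: the mole-fraction product g(X) = Π y_i^ν_i = 2.037. Since Kp = g(X)·P^{1}, P = (Kp/g)^(1/1) = (1.02e+03/2.037)^(1/1) = 501 kPa.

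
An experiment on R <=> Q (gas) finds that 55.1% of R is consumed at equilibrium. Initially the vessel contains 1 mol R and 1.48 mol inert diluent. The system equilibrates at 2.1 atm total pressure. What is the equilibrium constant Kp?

Kp = 1.23

Let X = conversion of R (basis 1 mol R); extent of reaction ξ = X.
At extent ξ: n_R = 1 − X; n_Q = X; n_I = 1.48 (inert).
n_T stays at 2.48 (no change in mole number).
At X = 0.551: n_R = 0.449, n_Q = 0.551, n_T = 2.48.
p_i = (n_i/n_T)·P. Kp = p_Q / (p_R) = 1.23.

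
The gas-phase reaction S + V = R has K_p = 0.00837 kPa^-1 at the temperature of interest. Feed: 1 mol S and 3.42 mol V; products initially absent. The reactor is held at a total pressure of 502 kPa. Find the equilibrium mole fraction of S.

Basis: 1 mol S initially; let X = conversion of S. Extent ξ = X.
At extent ξ: n_S = 1 − X; n_V = 3.42 − X; n_R = X.
n_T = Σnᵢ = 4.42 − X.
y_i = n_i/n_T, p_i = y_i·P. K_p = p_R / (p_S p_V).
This yields a degree-2 equation in X; solving on (0,1), X = 0.753.
Then n_S = 0.247, n_T = 3.67, so y_S = 0.067.

y_S = 0.067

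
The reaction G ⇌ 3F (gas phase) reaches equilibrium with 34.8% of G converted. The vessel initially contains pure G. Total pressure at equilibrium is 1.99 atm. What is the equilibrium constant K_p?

Let X = conversion of G (basis 1 mol G); extent of reaction ξ = X.
Species balance: n_G = 1 − X; n_F = 3X.
Summing: n_T = 1 + 2X.
At X = 0.348: n_G = 0.652, n_F = 1.04, n_T = 1.7.
p_i = (n_i/n_T)·P. K_p = p_F^3 / (p_G) = 2.4 atm^2.

K_p = 2.4 atm^2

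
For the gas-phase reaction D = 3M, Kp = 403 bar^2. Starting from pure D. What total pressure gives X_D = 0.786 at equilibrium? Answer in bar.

Basis: 1 mol D initially; let X = conversion of D. Extent ξ = X.
Moles: n_D = 1 − X; n_M = 3X.
Summing: n_T = 1 + 2X.
Kp = p_M^3 / (p_D) with p_i = (n_i/n_T)·P.
At X = 0.786: the mole-fraction product g(X) = Π y_i^ν_i = 9.261. Since Kp = g(X)·P^{2}, P = (Kp/g)^(1/2) = (403/9.261)^(1/2) = 6.6 bar.

P = 6.6 bar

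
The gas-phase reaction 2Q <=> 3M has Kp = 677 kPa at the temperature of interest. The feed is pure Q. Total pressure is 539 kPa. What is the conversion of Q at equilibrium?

X = 0.492

Take 1 mol Q as basis and let X be its fractional conversion, so ξ = 0.5X.
Mole table: n_Q = 1 − X; n_M = 1.5X.
Total moles n_T = 1 + 0.5X.
y_i = n_i/n_T, p_i = y_i·P. Kp = p_M^3 / (p_Q^2).
Setting this equal to 677 kPa and taking the physical root (0 < X < 1) gives X = 0.492.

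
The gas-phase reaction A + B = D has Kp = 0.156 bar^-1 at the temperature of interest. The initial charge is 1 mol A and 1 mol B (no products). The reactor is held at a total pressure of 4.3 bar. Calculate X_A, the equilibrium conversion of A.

X = 0.226

Take 1 mol A as basis and let X be its fractional conversion, so ξ = X.
Moles: n_A = 1 − X; n_B = 1 − X; n_D = X.
Summing: n_T = 2 − X.
With p_i = (n_i/n_T)P, Kp = p_D / (p_A p_B).
This yields a degree-2 equation in X; solving on (0,1), X = 0.226.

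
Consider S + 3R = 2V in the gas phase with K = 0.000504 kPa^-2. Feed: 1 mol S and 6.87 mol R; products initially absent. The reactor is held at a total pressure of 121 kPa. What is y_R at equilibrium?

y_R = 0.706

Take 1 mol S as basis and let X be its fractional conversion, so ξ = X.
Moles: n_S = 1 − X; n_R = 6.87 − 3X; n_V = 2X.
Summing: n_T = 7.87 − 2X.
With p_i = (n_i/n_T)P, K = p_V^2 / (p_S p_R^3).
Equating to 0.000504 kPa^-2 and solving on 0 < X < 1: X = 0.829.
Then n_R = 4.38, n_T = 6.21, so y_R = 0.706.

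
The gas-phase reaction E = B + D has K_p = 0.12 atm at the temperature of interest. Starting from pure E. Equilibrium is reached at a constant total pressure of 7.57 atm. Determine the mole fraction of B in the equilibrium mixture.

y_B = 0.111

Take 1 mol E as basis and let X be its fractional conversion, so ξ = X.
At extent ξ: n_E = 1 − X; n_B = X; n_D = X.
Summing: n_T = 1 + X.
With p_i = (n_i/n_T)P, K_p = p_B p_D / (p_E).
Setting this equal to 0.12 atm and taking the physical root (0 < X < 1) gives X = 0.125.
Then n_B = 0.125, n_T = 1.12, so y_B = 0.111.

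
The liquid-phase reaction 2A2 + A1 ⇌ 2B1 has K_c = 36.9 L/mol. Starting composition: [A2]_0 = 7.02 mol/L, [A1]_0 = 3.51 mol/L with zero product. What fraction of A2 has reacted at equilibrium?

Let X = conversion of A2; extent ξ = 7.02X/2 mol/L.
Concentrations: [A2] = 7.02 − 7.02X; [A1] = 3.51 − 3.51X; [B1] = 7.02X.
K_c = [B1]^2 / ([A2]^2 [A1]).
Setting equal to 36.9 and solving for X on (0,1) gives X = 0.826.

X = 0.826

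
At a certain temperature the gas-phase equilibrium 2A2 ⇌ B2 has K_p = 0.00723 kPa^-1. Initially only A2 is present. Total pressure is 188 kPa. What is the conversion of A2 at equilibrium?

X = 0.606

Let X = conversion of A2 (basis 1 mol A2); extent of reaction ξ = 0.5X.
At extent ξ: n_A2 = 1 − X; n_B2 = 0.5X.
Total moles n_T = 1 − 0.5X.
Mole fractions y_i = n_i/n_T; K_p = p_B2 / (p_A2^2) with p_i = y_i·P.
Setting this equal to 0.00723 kPa^-1 and taking the physical root (0 < X < 1) gives X = 0.606.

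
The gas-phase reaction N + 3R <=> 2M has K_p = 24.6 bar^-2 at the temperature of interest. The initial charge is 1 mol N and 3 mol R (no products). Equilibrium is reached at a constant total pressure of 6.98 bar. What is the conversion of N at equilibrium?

X = 0.853

Let X = conversion of N (basis 1 mol N); extent of reaction ξ = X.
At extent ξ: n_N = 1 − X; n_R = 3 − 3X; n_M = 2X.
Summing: n_T = 4 − 2X.
With p_i = (n_i/n_T)P, K_p = p_M^2 / (p_N p_R^3).
This yields a degree-4 equation in X; solving on (0,1), X = 0.853.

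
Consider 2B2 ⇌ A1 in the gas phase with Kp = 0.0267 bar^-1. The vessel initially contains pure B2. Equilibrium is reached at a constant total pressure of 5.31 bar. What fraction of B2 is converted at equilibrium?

Take 1 mol B2 as basis and let X be its fractional conversion, so ξ = 0.5X.
At extent ξ: n_B2 = 1 − X; n_A1 = 0.5X.
Total moles n_T = 1 − 0.5X.
y_i = n_i/n_T, p_i = y_i·P. Kp = p_A1 / (p_B2^2).
Equating to 0.0267 bar^-1 and solving on 0 < X < 1: X = 0.201.

X = 0.201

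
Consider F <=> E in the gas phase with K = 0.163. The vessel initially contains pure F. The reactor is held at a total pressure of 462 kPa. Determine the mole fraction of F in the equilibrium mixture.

y_F = 0.860

Take 1 mol F as basis and let X be its fractional conversion, so ξ = X.
Moles: n_F = 1 − X; n_E = X.
n_T stays at 1 (no change in mole number).
y_i = n_i/n_T, p_i = y_i·P. K = p_E / (p_F).
Substituting and setting equal to 0.163 gives a polynomial in X; the root in (0,1) is X = 0.140.
Then n_F = 0.86, n_T = 1, so y_F = 0.860.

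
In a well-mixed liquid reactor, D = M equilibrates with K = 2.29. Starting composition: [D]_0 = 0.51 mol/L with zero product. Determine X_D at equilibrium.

Let X = conversion of D; extent ξ = 0.51·X mol/L.
Concentrations: [D] = 0.51 − 0.51X; [M] = 0.51X.
K = [M] / ([D]).
Setting equal to 2.29 and solving for X on (0,1) gives X = 0.696.

X = 0.696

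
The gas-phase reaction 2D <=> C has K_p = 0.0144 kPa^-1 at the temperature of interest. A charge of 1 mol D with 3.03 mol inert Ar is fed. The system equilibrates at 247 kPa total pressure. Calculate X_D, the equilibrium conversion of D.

X = 0.490

Basis: 1 mol D initially; let X = conversion of D. Extent ξ = 0.5X.
Species balance: n_D = 1 − X; n_C = 0.5X; n_I = 3.03 (inert).
Total moles n_T = 4.03 − 0.5X.
With p_i = (n_i/n_T)P, K_p = p_C / (p_D^2).
Equating to 0.0144 kPa^-1 and solving on 0 < X < 1: X = 0.490.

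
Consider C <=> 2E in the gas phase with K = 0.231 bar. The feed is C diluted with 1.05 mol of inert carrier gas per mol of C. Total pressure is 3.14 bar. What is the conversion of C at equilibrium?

X = 0.183

Basis: 1 mol C initially; let X = conversion of C. Extent ξ = X.
Species balance: n_C = 1 − X; n_E = 2X; n_I = 1.05 (inert).
Total moles n_T = 2.05 + X.
y_i = n_i/n_T, p_i = y_i·P. K = p_E^2 / (p_C).
Substituting and setting equal to 0.231 bar gives a polynomial in X; the root in (0,1) is X = 0.183.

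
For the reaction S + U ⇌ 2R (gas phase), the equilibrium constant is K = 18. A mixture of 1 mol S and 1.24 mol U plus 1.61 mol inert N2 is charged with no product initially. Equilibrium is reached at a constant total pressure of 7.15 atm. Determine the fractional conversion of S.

X = 0.748

Take 1 mol S as basis and let X be its fractional conversion, so ξ = X.
Species balance: n_S = 1 − X; n_U = 1.24 − X; n_R = 2X; n_I = 1.61 (inert).
Since Δν = 0, n_T = 3.85 throughout.
Mole fractions y_i = n_i/n_T; K = p_R^2 / (p_S p_U) with p_i = y_i·P.
Setting this equal to 18 and taking the physical root (0 < X < 1) gives X = 0.748.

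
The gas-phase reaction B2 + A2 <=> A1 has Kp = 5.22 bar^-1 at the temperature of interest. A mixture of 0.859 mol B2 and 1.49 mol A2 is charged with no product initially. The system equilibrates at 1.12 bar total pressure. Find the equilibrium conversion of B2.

Take 0.859 mol B2 as basis and let X be its fractional conversion, so ξ = 0.859X.
Mole table: n_B2 = 0.859 − 0.859X; n_A2 = 1.49 − 0.859X; n_A1 = 0.859X.
Summing: n_T = 2.35 − 0.859X.
With p_i = (n_i/n_T)P, Kp = p_A1 / (p_B2 p_A2).
This yields a degree-2 equation in X; solving on (0,1), X = 0.744.

X = 0.744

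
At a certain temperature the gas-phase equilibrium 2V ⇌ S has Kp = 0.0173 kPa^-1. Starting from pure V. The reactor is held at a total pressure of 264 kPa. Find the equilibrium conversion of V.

X = 0.772

Let X = conversion of V (basis 1 mol V); extent of reaction ξ = 0.5X.
Moles: n_V = 1 − X; n_S = 0.5X.
Total moles n_T = 1 − 0.5X.
y_i = n_i/n_T, p_i = y_i·P. Kp = p_S / (p_V^2).
This yields a degree-2 equation in X; solving on (0,1), X = 0.772.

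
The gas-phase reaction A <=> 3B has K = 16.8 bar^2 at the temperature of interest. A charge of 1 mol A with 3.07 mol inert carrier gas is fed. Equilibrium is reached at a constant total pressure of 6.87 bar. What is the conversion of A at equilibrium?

Take 1 mol A as basis and let X be its fractional conversion, so ξ = X.
Species balance: n_A = 1 − X; n_B = 3X; n_I = 3.07 (inert).
n_T = Σnᵢ = 4.07 + 2X.
y_i = n_i/n_T, p_i = y_i·P. K = p_B^3 / (p_A).
Setting this equal to 16.8 bar^2 and taking the physical root (0 < X < 1) gives X = 0.543.

X = 0.543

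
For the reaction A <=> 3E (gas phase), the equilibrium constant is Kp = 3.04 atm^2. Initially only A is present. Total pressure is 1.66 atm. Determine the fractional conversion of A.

Let X = conversion of A (basis 1 mol A); extent of reaction ξ = X.
At extent ξ: n_A = 1 − X; n_E = 3X.
n_T = Σnᵢ = 1 + 2X.
y_i = n_i/n_T, p_i = y_i·P. Kp = p_E^3 / (p_A).
Equating to 3.04 atm^2 and solving on 0 < X < 1: X = 0.432.

X = 0.432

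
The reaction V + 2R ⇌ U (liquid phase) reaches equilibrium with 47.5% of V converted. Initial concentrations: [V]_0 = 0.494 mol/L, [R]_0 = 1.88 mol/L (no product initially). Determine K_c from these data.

K_c = 0.455 (mol/L)^-2

Let X = conversion of V.
Concentrations: [V] = 0.494 − 0.494X; [R] = 1.88 − 0.988X; [U] = 0.494X.
At X = 0.475: [V] = 0.259, [R] = 1.41, [U] = 0.235.
K_c = [U] / ([V] [R]^2) = 0.455 (mol/L)^-2.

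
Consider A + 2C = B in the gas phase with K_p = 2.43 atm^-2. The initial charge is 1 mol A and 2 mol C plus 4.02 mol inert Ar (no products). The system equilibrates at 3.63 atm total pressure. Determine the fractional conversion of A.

X = 0.483

Basis: 1 mol A initially; let X = conversion of A. Extent ξ = X.
Moles: n_A = 1 − X; n_C = 2 − 2X; n_B = X; n_I = 4.02 (inert).
Total moles n_T = 7.02 − 2X.
Mole fractions y_i = n_i/n_T; K_p = p_B / (p_A p_C^2) with p_i = y_i·P.
This yields a degree-3 equation in X; solving on (0,1), X = 0.483.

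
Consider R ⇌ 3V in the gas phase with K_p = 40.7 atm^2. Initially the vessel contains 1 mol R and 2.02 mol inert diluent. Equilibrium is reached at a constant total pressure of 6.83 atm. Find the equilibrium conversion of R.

Take 1 mol R as basis and let X be its fractional conversion, so ξ = X.
Moles: n_R = 1 − X; n_V = 3X; n_I = 2.02 (inert).
Total moles n_T = 3.02 + 2X.
With p_i = (n_i/n_T)P, K_p = p_V^3 / (p_R).
Substituting and setting equal to 40.7 atm^2 gives a polynomial in X; the root in (0,1) is X = 0.610.

X = 0.610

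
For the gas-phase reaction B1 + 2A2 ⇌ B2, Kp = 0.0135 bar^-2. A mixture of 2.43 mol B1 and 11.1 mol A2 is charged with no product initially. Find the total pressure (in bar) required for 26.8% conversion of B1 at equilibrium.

Let X = conversion of B1 (basis 2.43 mol B1); extent of reaction ξ = 2.43X.
Moles: n_B1 = 2.43 − 2.43X; n_A2 = 11.1 − 4.86X; n_B2 = 2.43X.
n_T = Σnᵢ = 13.5 − 4.86X.
Kp = p_B2 / (p_B1 p_A2^2) with p_i = (n_i/n_T)·P.
At X = 0.268: the mole-fraction product g(X) = Π y_i^ν_i = 0.5703. Since Kp = g(X)·P^{-2}, P = (g/Kp)^(1/2) = (0.5703/0.0135)^(1/2) = 6.5 bar.

P = 6.5 bar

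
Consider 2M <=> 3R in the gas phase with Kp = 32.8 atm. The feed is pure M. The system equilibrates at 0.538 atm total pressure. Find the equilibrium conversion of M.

Take 1 mol M as basis and let X be its fractional conversion, so ξ = 0.5X.
Species balance: n_M = 1 − X; n_R = 1.5X.
Summing: n_T = 1 + 0.5X.
Mole fractions y_i = n_i/n_T; Kp = p_R^3 / (p_M^2) with p_i = y_i·P.
This yields a degree-3 equation in X; solving on (0,1), X = 0.846.

X = 0.846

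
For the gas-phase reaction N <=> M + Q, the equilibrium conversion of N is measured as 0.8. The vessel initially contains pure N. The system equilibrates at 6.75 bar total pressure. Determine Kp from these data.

Kp = 12 bar

Take 1 mol N as basis and let X be its fractional conversion, so ξ = X.
At extent ξ: n_N = 1 − X; n_M = X; n_Q = X.
n_T = Σnᵢ = 1 + X.
At X = 0.8: n_N = 0.2, n_M = 0.8, n_Q = 0.8, n_T = 1.8.
p_i = (n_i/n_T)·P. Kp = p_M p_Q / (p_N) = 12 bar.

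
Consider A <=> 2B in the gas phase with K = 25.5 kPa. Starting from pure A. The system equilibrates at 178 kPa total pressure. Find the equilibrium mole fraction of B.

Take 1 mol A as basis and let X be its fractional conversion, so ξ = X.
Mole table: n_A = 1 − X; n_B = 2X.
Total moles n_T = 1 + X.
Mole fractions y_i = n_i/n_T; K = p_B^2 / (p_A) with p_i = y_i·P.
Substituting and setting equal to 25.5 kPa gives a polynomial in X; the root in (0,1) is X = 0.186.
Then n_B = 0.372, n_T = 1.19, so y_B = 0.314.

y_B = 0.314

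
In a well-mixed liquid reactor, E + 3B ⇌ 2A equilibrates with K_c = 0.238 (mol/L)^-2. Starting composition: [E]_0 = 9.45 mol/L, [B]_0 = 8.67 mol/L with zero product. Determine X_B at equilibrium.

X = 0.746

Let X = conversion of B; extent ξ = 8.67X/3 mol/L.
Concentrations: [E] = 9.45 − 2.89X; [B] = 8.67 − 8.67X; [A] = 5.78X.
K_c = [A]^2 / ([E] [B]^3).
Equating to 0.238 (mol/L)^-2: the physical root is X = 0.746.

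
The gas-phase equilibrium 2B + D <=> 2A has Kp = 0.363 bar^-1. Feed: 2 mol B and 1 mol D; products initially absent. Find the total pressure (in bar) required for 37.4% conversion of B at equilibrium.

P = 4.12 bar

Let X = conversion of B (basis 2 mol B); extent of reaction ξ = X.
Moles: n_B = 2 − 2X; n_D = 1 − X; n_A = 2X.
Summing: n_T = 3 − X.
Kp = p_A^2 / (p_B^2 p_D) with p_i = (n_i/n_T)·P.
At X = 0.374: the mole-fraction product g(X) = Π y_i^ν_i = 1.497. Since Kp = g(X)·P^{-1}, P = (g/Kp)^(1/1) = (1.497/0.363)^(1/1) = 4.12 bar.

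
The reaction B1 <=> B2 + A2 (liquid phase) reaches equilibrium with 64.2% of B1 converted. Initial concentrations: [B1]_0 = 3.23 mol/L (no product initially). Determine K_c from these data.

K_c = 3.72 mol/L

Let X = conversion of B1.
Concentrations: [B1] = 3.23 − 3.23X; [B2] = 3.23X; [A2] = 3.23X.
At X = 0.642: [B1] = 1.16, [B2] = 2.07, [A2] = 2.07.
K_c = [B2] [A2] / ([B1]) = 3.72 mol/L.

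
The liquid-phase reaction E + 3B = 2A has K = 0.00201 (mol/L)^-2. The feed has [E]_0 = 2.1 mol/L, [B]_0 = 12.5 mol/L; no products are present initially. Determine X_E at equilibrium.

Let X = conversion of E; extent ξ = 2.1·X mol/L.
Concentrations: [E] = 2.1 − 2.1X; [B] = 12.5 − 6.3X; [A] = 4.2X.
K = [A]^2 / ([E] [B]^3).
Equating to 0.00201 (mol/L)^-2: the physical root is X = 0.387.

X = 0.387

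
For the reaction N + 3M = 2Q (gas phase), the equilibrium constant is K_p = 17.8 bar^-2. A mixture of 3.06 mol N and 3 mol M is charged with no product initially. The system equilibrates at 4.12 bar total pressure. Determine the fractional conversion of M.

Basis: 3 mol M initially; let X = conversion of M. Extent ξ = X.
Moles: n_N = 3.06 − X; n_M = 3 − 3X; n_Q = 2X.
n_T = Σnᵢ = 6.06 − 2X.
y_i = n_i/n_T, p_i = y_i·P. K_p = p_Q^2 / (p_N p_M^3).
Substituting and setting equal to 17.8 bar^-2 gives a polynomial in X; the root in (0,1) is X = 0.855.

X = 0.855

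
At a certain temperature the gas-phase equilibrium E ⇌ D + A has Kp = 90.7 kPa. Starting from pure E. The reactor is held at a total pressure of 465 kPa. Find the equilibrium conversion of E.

X = 0.404

Take 1 mol E as basis and let X be its fractional conversion, so ξ = X.
Species balance: n_E = 1 − X; n_D = X; n_A = X.
n_T = Σnᵢ = 1 + X.
With p_i = (n_i/n_T)P, Kp = p_D p_A / (p_E).
Substituting and setting equal to 90.7 kPa gives a polynomial in X; the root in (0,1) is X = 0.404.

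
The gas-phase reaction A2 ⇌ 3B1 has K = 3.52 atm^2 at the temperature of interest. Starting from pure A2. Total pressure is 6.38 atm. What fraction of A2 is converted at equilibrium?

Basis: 1 mol A2 initially; let X = conversion of A2. Extent ξ = X.
At extent ξ: n_A2 = 1 − X; n_B1 = 3X.
Summing: n_T = 1 + 2X.
Mole fractions y_i = n_i/n_T; K = p_B1^3 / (p_A2) with p_i = y_i·P.
Substituting and setting equal to 3.52 atm^2 gives a polynomial in X; the root in (0,1) is X = 0.168.

X = 0.168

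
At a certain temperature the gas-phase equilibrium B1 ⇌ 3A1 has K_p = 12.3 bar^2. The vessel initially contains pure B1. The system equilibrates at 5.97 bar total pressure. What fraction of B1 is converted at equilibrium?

X = 0.282

Let X = conversion of B1 (basis 1 mol B1); extent of reaction ξ = X.
Species balance: n_B1 = 1 − X; n_A1 = 3X.
Summing: n_T = 1 + 2X.
Mole fractions y_i = n_i/n_T; K_p = p_A1^3 / (p_B1) with p_i = y_i·P.
Substituting and setting equal to 12.3 bar^2 gives a polynomial in X; the root in (0,1) is X = 0.282.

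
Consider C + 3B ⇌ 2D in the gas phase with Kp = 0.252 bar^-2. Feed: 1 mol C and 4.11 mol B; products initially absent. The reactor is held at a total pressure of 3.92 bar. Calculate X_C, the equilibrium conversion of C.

X = 0.584

Let X = conversion of C (basis 1 mol C); extent of reaction ξ = X.
Species balance: n_C = 1 − X; n_B = 4.11 − 3X; n_D = 2X.
Summing: n_T = 5.11 − 2X.
y_i = n_i/n_T, p_i = y_i·P. Kp = p_D^2 / (p_C p_B^3).
Setting this equal to 0.252 bar^-2 and taking the physical root (0 < X < 1) gives X = 0.584.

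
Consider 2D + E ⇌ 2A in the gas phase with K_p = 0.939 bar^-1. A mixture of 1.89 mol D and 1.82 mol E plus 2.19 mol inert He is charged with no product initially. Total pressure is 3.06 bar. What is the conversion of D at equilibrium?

Take 1.89 mol D as basis and let X be its fractional conversion, so ξ = 0.945X.
At extent ξ: n_D = 1.89 − 1.89X; n_E = 1.82 − 0.945X; n_A = 1.89X; n_I = 2.19 (inert).
Summing: n_T = 5.9 − 0.945X.
Mole fractions y_i = n_i/n_T; K_p = p_A^2 / (p_D^2 p_E) with p_i = y_i·P.
Substituting and setting equal to 0.939 bar^-1 gives a polynomial in X; the root in (0,1) is X = 0.460.

X = 0.460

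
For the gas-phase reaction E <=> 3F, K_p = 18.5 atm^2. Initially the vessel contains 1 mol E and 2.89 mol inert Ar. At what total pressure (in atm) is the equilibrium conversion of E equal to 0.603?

P = 5.68 atm

Take 1 mol E as basis and let X be its fractional conversion, so ξ = X.
Moles: n_E = 1 − X; n_F = 3X; n_I = 2.89 (inert).
Summing: n_T = 3.89 + 2X.
K_p = p_F^3 / (p_E) with p_i = (n_i/n_T)·P.
At X = 0.603: the mole-fraction product g(X) = Π y_i^ν_i = 0.5742. Since K_p = g(X)·P^{2}, P = (K_p/g)^(1/2) = (18.5/0.5742)^(1/2) = 5.68 atm.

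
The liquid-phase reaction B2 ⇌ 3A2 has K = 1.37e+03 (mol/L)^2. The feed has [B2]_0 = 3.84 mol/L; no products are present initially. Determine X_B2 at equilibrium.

Let X = conversion of B2; extent ξ = 3.84·X mol/L.
Concentrations: [B2] = 3.84 − 3.84X; [A2] = 11.5X.
K = [A2]^3 / ([B2]).
Solving K = 1.37e+03 for X ∈ (0,1): X = 0.832.

X = 0.832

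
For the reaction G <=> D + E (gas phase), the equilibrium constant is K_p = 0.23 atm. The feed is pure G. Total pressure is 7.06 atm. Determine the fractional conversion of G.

Let X = conversion of G (basis 1 mol G); extent of reaction ξ = X.
At extent ξ: n_G = 1 − X; n_D = X; n_E = X.
Summing: n_T = 1 + X.
With p_i = (n_i/n_T)P, K_p = p_D p_E / (p_G).
Equating to 0.23 atm and solving on 0 < X < 1: X = 0.178.

X = 0.178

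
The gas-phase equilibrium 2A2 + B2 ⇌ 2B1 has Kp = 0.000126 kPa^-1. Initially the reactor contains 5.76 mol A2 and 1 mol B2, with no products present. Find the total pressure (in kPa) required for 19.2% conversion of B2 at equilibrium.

Take 1 mol B2 as basis and let X be its fractional conversion, so ξ = X.
Species balance: n_A2 = 5.76 − 2X; n_B2 = 1 − X; n_B1 = 2X.
n_T = Σnᵢ = 6.76 − X.
Kp = p_B1^2 / (p_A2^2 p_B2) with p_i = (n_i/n_T)·P.
At X = 0.192: the mole-fraction product g(X) = Π y_i^ν_i = 0.04147. Since Kp = g(X)·P^{-1}, P = (g/Kp)^(1/1) = (0.04147/0.000126)^(1/1) = 329 kPa.

P = 329 kPa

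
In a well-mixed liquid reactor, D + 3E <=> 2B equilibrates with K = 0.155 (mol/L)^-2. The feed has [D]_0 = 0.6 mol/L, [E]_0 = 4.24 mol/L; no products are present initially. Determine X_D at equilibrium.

Let X = conversion of D; extent ξ = 0.6·X mol/L.
Concentrations: [D] = 0.6 − 0.6X; [E] = 4.24 − 1.8X; [B] = 1.2X.
K = [B]^2 / ([D] [E]^3).
This equals 0.155 at X = 0.706 (the root in 0 < X < 1).

X = 0.706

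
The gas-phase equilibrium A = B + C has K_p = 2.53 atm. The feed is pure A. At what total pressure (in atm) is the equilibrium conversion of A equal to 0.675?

Let X = conversion of A (basis 1 mol A); extent of reaction ξ = X.
At extent ξ: n_A = 1 − X; n_B = X; n_C = X.
n_T = Σnᵢ = 1 + X.
K_p = p_B p_C / (p_A) with p_i = (n_i/n_T)·P.
At X = 0.675: the mole-fraction product g(X) = Π y_i^ν_i = 0.837. Since K_p = g(X)·P^{1}, P = (K_p/g)^(1/1) = (2.53/0.837)^(1/1) = 3.02 atm.

P = 3.02 atm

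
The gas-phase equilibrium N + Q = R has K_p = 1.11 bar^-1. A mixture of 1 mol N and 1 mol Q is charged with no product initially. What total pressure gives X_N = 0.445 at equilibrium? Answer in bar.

Let X = conversion of N (basis 1 mol N); extent of reaction ξ = X.
Species balance: n_N = 1 − X; n_Q = 1 − X; n_R = X.
Total moles n_T = 2 − X.
K_p = p_R / (p_N p_Q) with p_i = (n_i/n_T)·P.
At X = 0.445: the mole-fraction product g(X) = Π y_i^ν_i = 2.246. Since K_p = g(X)·P^{-1}, P = (g/K_p)^(1/1) = (2.246/1.11)^(1/1) = 2.02 bar.

P = 2.02 bar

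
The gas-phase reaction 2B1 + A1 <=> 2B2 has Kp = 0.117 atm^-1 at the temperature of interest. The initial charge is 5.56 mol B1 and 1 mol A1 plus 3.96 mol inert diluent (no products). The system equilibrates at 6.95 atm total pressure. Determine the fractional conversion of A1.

X = 0.475

Basis: 1 mol A1 initially; let X = conversion of A1. Extent ξ = X.
Moles: n_B1 = 5.56 − 2X; n_A1 = 1 − X; n_B2 = 2X; n_I = 3.96 (inert).
Summing: n_T = 10.5 − X.
y_i = n_i/n_T, p_i = y_i·P. Kp = p_B2^2 / (p_B1^2 p_A1).
Substituting and setting equal to 0.117 atm^-1 gives a polynomial in X; the root in (0,1) is X = 0.475.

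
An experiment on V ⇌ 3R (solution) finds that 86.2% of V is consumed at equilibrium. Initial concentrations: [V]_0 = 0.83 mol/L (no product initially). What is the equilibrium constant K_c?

K_c = 86.3 (mol/L)^2

Let X = conversion of V.
Concentrations: [V] = 0.83 − 0.83X; [R] = 2.49X.
At X = 0.862: [V] = 0.115, [R] = 2.15.
K_c = [R]^3 / ([V]) = 86.3 (mol/L)^2.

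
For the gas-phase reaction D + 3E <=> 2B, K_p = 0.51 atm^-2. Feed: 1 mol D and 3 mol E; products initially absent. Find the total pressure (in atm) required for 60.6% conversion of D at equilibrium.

P = 5.87 atm

Let X = conversion of D (basis 1 mol D); extent of reaction ξ = X.
Species balance: n_D = 1 − X; n_E = 3 − 3X; n_B = 2X.
Summing: n_T = 4 − 2X.
K_p = p_B^2 / (p_D p_E^3) with p_i = (n_i/n_T)·P.
At X = 0.606: the mole-fraction product g(X) = Π y_i^ν_i = 17.55. Since K_p = g(X)·P^{-2}, P = (g/K_p)^(1/2) = (17.55/0.51)^(1/2) = 5.87 atm.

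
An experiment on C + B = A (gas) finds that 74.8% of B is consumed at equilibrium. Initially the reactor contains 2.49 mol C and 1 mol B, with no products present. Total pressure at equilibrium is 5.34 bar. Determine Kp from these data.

Basis: 1 mol B initially; let X = conversion of B. Extent ξ = X.
Species balance: n_C = 2.49 − X; n_B = 1 − X; n_A = X.
Total moles n_T = 3.49 − X.
At X = 0.748: n_C = 1.74, n_B = 0.252, n_A = 0.748, n_T = 2.74.
p_i = (n_i/n_T)·P. Kp = p_A / (p_C p_B) = 0.875 bar^-1.

Kp = 0.875 bar^-1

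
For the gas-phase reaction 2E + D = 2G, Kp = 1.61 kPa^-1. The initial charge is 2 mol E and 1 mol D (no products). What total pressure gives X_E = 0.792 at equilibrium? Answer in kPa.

P = 95.6 kPa

Basis: 2 mol E initially; let X = conversion of E. Extent ξ = X.
Mole table: n_E = 2 − 2X; n_D = 1 − X; n_G = 2X.
n_T = Σnᵢ = 3 − X.
Kp = p_G^2 / (p_E^2 p_D) with p_i = (n_i/n_T)·P.
At X = 0.792: the mole-fraction product g(X) = Π y_i^ν_i = 153.9. Since Kp = g(X)·P^{-1}, P = (g/Kp)^(1/1) = (153.9/1.61)^(1/1) = 95.6 kPa.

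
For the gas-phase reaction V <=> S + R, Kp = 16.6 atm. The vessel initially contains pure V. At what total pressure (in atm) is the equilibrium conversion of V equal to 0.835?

P = 7.21 atm

Let X = conversion of V (basis 1 mol V); extent of reaction ξ = X.
Moles: n_V = 1 − X; n_S = X; n_R = X.
n_T = Σnᵢ = 1 + X.
Kp = p_S p_R / (p_V) with p_i = (n_i/n_T)·P.
At X = 0.835: the mole-fraction product g(X) = Π y_i^ν_i = 2.303. Since Kp = g(X)·P^{1}, P = (Kp/g)^(1/1) = (16.6/2.303)^(1/1) = 7.21 atm.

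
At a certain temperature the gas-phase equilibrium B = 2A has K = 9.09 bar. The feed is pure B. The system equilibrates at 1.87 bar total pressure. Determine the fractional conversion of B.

Basis: 1 mol B initially; let X = conversion of B. Extent ξ = X.
Mole table: n_B = 1 − X; n_A = 2X.
Total moles n_T = 1 + X.
Mole fractions y_i = n_i/n_T; K = p_A^2 / (p_B) with p_i = y_i·P.
Substituting and setting equal to 9.09 bar gives a polynomial in X; the root in (0,1) is X = 0.741.

X = 0.741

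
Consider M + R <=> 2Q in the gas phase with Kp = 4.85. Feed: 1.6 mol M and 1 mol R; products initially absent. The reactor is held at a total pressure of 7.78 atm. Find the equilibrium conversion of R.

X = 0.643

Let X = conversion of R (basis 1 mol R); extent of reaction ξ = X.
Moles: n_M = 1.6 − X; n_R = 1 − X; n_Q = 2X.
n_T stays at 2.6 (no change in mole number).
With p_i = (n_i/n_T)P, Kp = p_Q^2 / (p_M p_R).
Equating to 4.85 and solving on 0 < X < 1: X = 0.643.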